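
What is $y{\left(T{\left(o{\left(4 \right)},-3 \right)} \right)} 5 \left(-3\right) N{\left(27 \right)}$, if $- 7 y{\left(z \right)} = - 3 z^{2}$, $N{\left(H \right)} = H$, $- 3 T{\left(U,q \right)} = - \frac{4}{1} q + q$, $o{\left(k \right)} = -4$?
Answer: $- \frac{10935}{7} \approx -1562.1$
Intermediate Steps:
$T{\left(U,q \right)} = q$ ($T{\left(U,q \right)} = - \frac{- \frac{4}{1} q + q}{3} = - \frac{\left(-4\right) 1 q + q}{3} = - \frac{- 4 q + q}{3} = - \frac{\left(-3\right) q}{3} = q$)
$y{\left(z \right)} = \frac{3 z^{2}}{7}$ ($y{\left(z \right)} = - \frac{\left(-3\right) z^{2}}{7} = \frac{3 z^{2}}{7}$)
$y{\left(T{\left(o{\left(4 \right)},-3 \right)} \right)} 5 \left(-3\right) N{\left(27 \right)} = \frac{3 \left(-3\right)^{2}}{7} \cdot 5 \left(-3\right) 27 = \frac{3}{7} \cdot 9 \cdot 5 \left(-3\right) 27 = \frac{27}{7} \cdot 5 \left(-3\right) 27 = \frac{135}{7} \left(-3\right) 27 = \left(- \frac{405}{7}\right) 27 = - \frac{10935}{7}$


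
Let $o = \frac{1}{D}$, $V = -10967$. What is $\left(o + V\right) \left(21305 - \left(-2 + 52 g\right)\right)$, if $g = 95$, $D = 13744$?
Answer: $- \frac{2467005226049}{13744} \approx -1.795 \cdot 10^{8}$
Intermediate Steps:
$o = \frac{1}{13744} \approx 7.2759 \cdot 10^{-5}$
$\left(o + V\right) \left(21305 - \left(-2 + 52 g\right)\right) = \left(\frac{1}{13744} - 10967\right) \left(21305 + \left(\left(0 \left(-5\right) + 2\right) - 4940\right)\right) = - \frac{150730447 \left(21305 + \left(\left(0 + 2\right) - 4940\right)\right)}{13744} = - \frac{150730447 \left(21305 + \left(2 - 4940\right)\right)}{13744} = - \frac{150730447 \left(21305 - 4938\right)}{13744} = \left(- \frac{150730447}{13744}\right) 16367 = - \frac{2467005226049}{13744}$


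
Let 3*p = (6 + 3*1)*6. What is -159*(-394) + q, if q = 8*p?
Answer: 62790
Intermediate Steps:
p = 18 (p = ((6 + 3*1)*6)/3 = ((6 + 3)*6)/3 = (9*6)/3 = (⅓)*54 = 18)
q = 144 (q = 8*18 = 144)
-159*(-394) + q = -159*(-394) + 144 = 62646 + 144 = 62790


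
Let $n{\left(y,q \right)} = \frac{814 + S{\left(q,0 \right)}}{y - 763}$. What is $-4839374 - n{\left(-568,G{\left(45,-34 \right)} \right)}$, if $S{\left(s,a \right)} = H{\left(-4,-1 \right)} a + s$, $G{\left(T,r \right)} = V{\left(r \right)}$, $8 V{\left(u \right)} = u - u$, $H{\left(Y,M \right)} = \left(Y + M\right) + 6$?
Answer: $- \frac{585564180}{121} \approx -4.8394 \cdot 10^{6}$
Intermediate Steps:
$H{\left(Y,M \right)} = 6 + M + Y$ ($H{\left(Y,M \right)} = \left(M + Y\right) + 6 = 6 + M + Y$)
$V{\left(u \right)} = 0$ ($V{\left(u \right)} = \frac{u - u}{8} = \frac{1}{8} \cdot 0 = 0$)
$G{\left(T,r \right)} = 0$
$S{\left(s,a \right)} = a + s$ ($S{\left(s,a \right)} = \left(6 - 1 - 4\right) a + s = 1 a + s = a + s$)
$n{\left(y,q \right)} = \frac{814 + q}{-763 + y}$ ($n{\left(y,q \right)} = \frac{814 + \left(0 + q\right)}{y - 763} = \frac{814 + q}{-763 + y}$)
$-4839374 - n{\left(-568,G{\left(45,-34 \right)} \right)} = -4839374 - \frac{814 + 0}{-763 - 568} = -4839374 - \frac{1}{-1331} \cdot 814 = -4839374 - \left(- \frac{1}{1331}\right) 814 = -4839374 - - \frac{74}{121} = -4839374 + \frac{74}{121} = - \frac{585564180}{121}$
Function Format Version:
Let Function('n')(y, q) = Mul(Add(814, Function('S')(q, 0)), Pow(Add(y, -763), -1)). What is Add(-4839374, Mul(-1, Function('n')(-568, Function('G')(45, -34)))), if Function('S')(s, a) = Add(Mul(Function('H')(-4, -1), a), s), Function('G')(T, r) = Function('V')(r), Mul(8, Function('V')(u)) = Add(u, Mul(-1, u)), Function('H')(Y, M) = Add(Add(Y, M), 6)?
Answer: Rational(-585564180, 121) ≈ -4.8394e+6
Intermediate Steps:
Function('H')(Y, M) = Add(6, M, Y) (Function('H')(Y, M) = Add(Add(M, Y), 6) = Add(6, M, Y))
Function('V')(u) = 0 (Function('V')(u) = Mul(Rational(1, 8), Add(u, Mul(-1, u))) = Mul(Rational(1, 8), 0) = 0)
Function('G')(T, r) = 0
Function('S')(s, a) = Add(a, s) (Function('S')(s, a) = Add(Mul(Add(6, -1, -4), a), s) = Add(Mul(1, a), s) = Add(a, s))
Function('n')(y, q) = Mul(Pow(Add(-763, y), -1), Add(814, q)) (Function('n')(y, q) = Mul(Add(814, Add(0, q)), Pow(Add(y, -763), -1)) = Mul(Add(814, q), Pow(Add(-763, y), -1)) = Mul(Pow(Add(-763, y), -1), Add(814, q)))
Add(-4839374, Mul(-1, Function('n')(-568, Function('G')(45, -34)))) = Add(-4839374, Mul(-1, Mul(Pow(Add(-763, -568), -1), Add(814, 0)))) = Add(-4839374, Mul(-1, Mul(Pow(-1331, -1), 814))) = Add(-4839374, Mul(-1, Mul(Rational(-1, 1331), 814))) = Add(-4839374, Mul(-1, Rational(-74, 121))) = Add(-4839374, Rational(74, 121)) = Rational(-585564180, 121)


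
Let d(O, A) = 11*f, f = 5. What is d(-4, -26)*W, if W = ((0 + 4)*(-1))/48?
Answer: -55/12 ≈ -4.5833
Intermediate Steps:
d(O, A) = 55 (d(O, A) = 11*5 = 55)
W = -1/12 (W = (4*(-1))*(1/48) = -4*1/48 = -1/12 ≈ -0.083333)
d(-4, -26)*W = 55*(-1/12) = -55/12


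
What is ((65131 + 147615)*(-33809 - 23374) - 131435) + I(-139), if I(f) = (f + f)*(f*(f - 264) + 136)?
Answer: -12181196487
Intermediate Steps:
I(f) = 2*f*(136 + f*(-264 + f)) (I(f) = (2*f)*(f*(-264 + f) + 136) = (2*f)*(136 + f*(-264 + f)) = 2*f*(136 + f*(-264 + f)))
((65131 + 147615)*(-33809 - 23374) - 131435) + I(-139) = ((65131 + 147615)*(-33809 - 23374) - 131435) + 2*(-139)*(136 + (-139)² - 264*(-139)) = (212746*(-57183) - 131435) + 2*(-139)*(136 + 19321 + 36696) = (-12165454518 - 131435) + 2*(-139)*56153 = -12165585953 - 15610534 = -12181196487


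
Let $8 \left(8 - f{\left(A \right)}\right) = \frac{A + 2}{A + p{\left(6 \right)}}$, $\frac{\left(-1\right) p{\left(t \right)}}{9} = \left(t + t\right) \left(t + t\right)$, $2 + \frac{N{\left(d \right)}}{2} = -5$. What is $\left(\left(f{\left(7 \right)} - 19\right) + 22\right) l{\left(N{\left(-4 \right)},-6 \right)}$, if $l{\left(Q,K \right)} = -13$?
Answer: $- \frac{1474733}{10312} \approx -143.01$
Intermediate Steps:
$N{\left(d \right)} = -14$ ($N{\left(d \right)} = -4 + 2 \left(-5\right) = -4 - 10 = -14$)
$p{\left(t \right)} = - 36 t^{2}$ ($p{\left(t \right)} = - 9 \left(t + t\right) \left(t + t\right) = - 9 \cdot 2 t 2 t = - 9 \cdot 4 t^{2} = - 36 t^{2}$)
$f{\left(A \right)} = 8 - \frac{2 + A}{8 \left(-1296 + A\right)}$ ($f{\left(A \right)} = 8 - \frac{\left(A + 2\right) \frac{1}{A - 36 \cdot 6^{2}}}{8} = 8 - \frac{\left(2 + A\right) \frac{1}{A - 1296}}{8} = 8 - \frac{\left(2 + A\right) \frac{1}{-1296 + A}}{8} = 8 - \frac{\frac{1}{-1296 + A} \left(2 + A\right)}{8} = 8 - \frac{2 + A}{8 \left(-1296 + A\right)}$)
$\left(\left(f{\left(7 \right)} - 19\right) + 22\right) l{\left(N{\left(-4 \right)},-6 \right)} = \left(\left(\frac{-82946 + 63 \cdot 7}{8 \left(-1296 + 7\right)} - 19\right) + 22\right) \left(-13\right) = \left(\left(\frac{-82946 + 441}{8 \left(-1289\right)} - 19\right) + 22\right) \left(-13\right) = \left(\left(\frac{1}{8} \left(- \frac{1}{1289}\right) \left(-82505\right) - 19\right) + 22\right) \left(-13\right) = \left(\left(\frac{82505}{10312} - 19\right) + 22\right) \left(-13\right) = \left(- \frac{113423}{10312} + 22\right) \left(-13\right) = \frac{113441}{10312} \left(-13\right) = - \frac{1474733}{10312}$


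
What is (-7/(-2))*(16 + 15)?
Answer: 217/2 ≈ 108.50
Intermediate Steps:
(-7/(-2))*(16 + 15) = -7*(-½)*31 = (7/2)*31 = 217/2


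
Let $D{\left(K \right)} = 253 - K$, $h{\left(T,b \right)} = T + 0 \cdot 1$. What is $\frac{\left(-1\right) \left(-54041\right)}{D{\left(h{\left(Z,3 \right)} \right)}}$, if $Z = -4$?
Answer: $\frac{54041}{257} \approx 210.28$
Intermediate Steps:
$h{\left(T,b \right)} = T$ ($h{\left(T,b \right)} = T + 0 = T$)
$\frac{\left(-1\right) \left(-54041\right)}{D{\left(h{\left(Z,3 \right)} \right)}} = \frac{\left(-1\right) \left(-54041\right)}{253 - -4} = \frac{54041}{253 + 4} = \frac{54041}{257}$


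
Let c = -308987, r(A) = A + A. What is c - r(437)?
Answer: -309861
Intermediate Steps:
r(A) = 2*A
c - r(437) = -308987 - 2*437 = -308987 - 1*874 = -308987 - 874 = -309861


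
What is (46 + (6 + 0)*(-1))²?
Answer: 1600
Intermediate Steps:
(46 + (6 + 0)*(-1))² = (46 + 6*(-1))² = (46 - 6)² = 40² = 1600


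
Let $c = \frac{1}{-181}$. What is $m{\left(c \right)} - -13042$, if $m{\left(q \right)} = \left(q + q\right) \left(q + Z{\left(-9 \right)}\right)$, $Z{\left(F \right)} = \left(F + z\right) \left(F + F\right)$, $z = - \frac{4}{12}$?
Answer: $\frac{427208148}{32761} \approx 13040.0$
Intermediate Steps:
$c = - \frac{1}{181} \approx -0.0055249$
$z = - \frac{1}{3}$ ($z = \left(-4\right) \frac{1}{12} = - \frac{1}{3} \approx -0.33333$)
$Z{\left(F \right)} = 2 F \left(- \frac{1}{3} + F\right)$ ($Z{\left(F \right)} = \left(F - \frac{1}{3}\right) \left(F + F\right) = \left(- \frac{1}{3} + F\right) 2 F = 2 F \left(- \frac{1}{3} + F\right)$)
$m{\left(q \right)} = 2 q \left(168 + q\right)$ ($m{\left(q \right)} = \left(q + q\right) \left(q + \frac{2}{3} \left(-9\right) \left(-1 + 3 \left(-9\right)\right)\right) = 2 q \left(q + \frac{2}{3} \left(-9\right) \left(-1 - 27\right)\right) = 2 q \left(q + \frac{2}{3} \left(-9\right) \left(-28\right)\right) = 2 q \left(q + 168\right) = 2 q \left(168 + q\right)$)
$m{\left(c \right)} - -13042 = 2 \left(- \frac{1}{181}\right) \left(168 - \frac{1}{181}\right) - -13042 = 2 \left(- \frac{1}{181}\right) \frac{30407}{181} + 13042 = - \frac{60814}{32761} + 13042 = \frac{427208148}{32761}$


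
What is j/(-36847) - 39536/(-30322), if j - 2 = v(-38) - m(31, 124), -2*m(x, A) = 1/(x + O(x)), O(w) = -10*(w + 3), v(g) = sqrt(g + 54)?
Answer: 450089742701/345237892806 ≈ 1.3037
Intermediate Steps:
v(g) = sqrt(54 + g)
O(w) = -30 - 10*w (O(w) = -10*(3 + w) = -30 - 10*w)
m(x, A) = -1/(2*(-30 - 9*x)) (m(x, A) = -1/(2*(x + (-30 - 10*x))) = -1/(2*(-30 - 9*x)))
j = 3707/618 (j = 2 + (sqrt(54 - 38) - 1/(6*(10 + 3*31))) = 2 + (sqrt(16) - 1/(6*(10 + 93))) = 2 + (4 - 1/(6*103)) = 2 + (4 - 1*1/618) = 2 + (4 - 1/618) = 2 + 2471/618 = 3707/618 ≈ 5.9984)
j/(-36847) - 39536/(-30322) = (3707/618)/(-36847) - 39536/(-30322) = (3707/618)*(-1/36847) - 39536*(-1/30322) = -3707/22771446 + 19768/15161 = 450089742701/345237892806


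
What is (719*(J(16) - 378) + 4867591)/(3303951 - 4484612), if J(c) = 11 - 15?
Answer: -4592933/1180661 ≈ -3.8901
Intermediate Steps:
J(c) = -4
(719*(J(16) - 378) + 4867591)/(3303951 - 4484612) = (719*(-4 - 378) + 4867591)/(3303951 - 4484612) = (719*(-382) + 4867591)/(-1180661) = (-274658 + 4867591)*(-1/1180661) = 4592933*(-1/1180661) = -4592933/1180661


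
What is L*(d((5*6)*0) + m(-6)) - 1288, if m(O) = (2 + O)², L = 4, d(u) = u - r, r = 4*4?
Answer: -1288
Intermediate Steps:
r = 16
d(u) = -16 + u (d(u) = u - 1*16 = u - 16 = -16 + u)
L*(d((5*6)*0) + m(-6)) - 1288 = 4*((-16 + (5*6)*0) + (2 - 6)²) - 1288 = 4*((-16 + 30*0) + (-4)²) - 1288 = 4*((-16 + 0) + 16) - 1288 = 4*(-16 + 16) - 1288 = 4*0 - 1288 = 0 - 1288 = -1288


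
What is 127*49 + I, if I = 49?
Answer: 6272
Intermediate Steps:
127*49 + I = 127*49 + 49 = 6223 + 49 = 6272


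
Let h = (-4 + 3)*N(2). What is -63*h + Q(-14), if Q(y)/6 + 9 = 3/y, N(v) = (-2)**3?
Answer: -3915/7 ≈ -559.29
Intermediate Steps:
N(v) = -8
Q(y) = -54 + 18/y (Q(y) = -54 + 6*(3/y) = -54 + 18/y)
h = 8 (h = (-4 + 3)*(-8) = -1*(-8) = 8)
-63*h + Q(-14) = -63*8 + (-54 + 18/(-14)) = -504 + (-54 + 18*(-1/14)) = -504 + (-54 - 9/7) = -504 - 387/7 = -3915/7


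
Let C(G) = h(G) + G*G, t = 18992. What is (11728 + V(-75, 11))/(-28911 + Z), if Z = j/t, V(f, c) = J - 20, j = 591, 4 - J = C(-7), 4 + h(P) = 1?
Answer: -221560672/549077121 ≈ -0.40351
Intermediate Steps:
h(P) = -3 (h(P) = -4 + 1 = -3)
C(G) = -3 + G² (C(G) = -3 + G*G = -3 + G²)
J = -42 (J = 4 - (-3 + (-7)²) = 4 - (-3 + 49) = 4 - 1*46 = 4 - 46 = -42)
V(f, c) = -62 (V(f, c) = -42 - 20 = -62)
Z = 591/18992 ≈ 0.031118
(11728 + V(-75, 11))/(-28911 + Z) = (11728 - 62)/(-28911 + 591/18992) = 11666/(-549077121/18992) = 11666*(-18992/549077121) = -221560672/549077121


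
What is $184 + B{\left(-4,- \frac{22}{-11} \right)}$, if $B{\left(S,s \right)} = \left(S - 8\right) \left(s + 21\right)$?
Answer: $-92$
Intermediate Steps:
$B{\left(S,s \right)} = \left(-8 + S\right) \left(21 + s\right)$
$184 + B{\left(-4,- \frac{22}{-11} \right)} = 184 - \left(252 + 12 \left(-22\right) \frac{1}{-11}\right) = 184 - \left(252 + 12 \left(-22\right) \left(- \frac{1}{11}\right)\right) = 184 - 276 = -92$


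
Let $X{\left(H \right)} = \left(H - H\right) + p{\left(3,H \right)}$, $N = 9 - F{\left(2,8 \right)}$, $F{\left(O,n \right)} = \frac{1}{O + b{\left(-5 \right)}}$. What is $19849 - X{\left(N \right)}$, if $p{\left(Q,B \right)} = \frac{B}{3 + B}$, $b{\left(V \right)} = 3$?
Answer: $\frac{1171047}{59} \approx 19848.0$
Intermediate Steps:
$F{\left(O,n \right)} = \frac{1}{3 + O}$ ($F{\left(O,n \right)} = \frac{1}{O + 3} = \frac{1}{3 + O}$)
$N = \frac{44}{5}$ ($N = 9 - \frac{1}{3 + 2} = 9 - \frac{1}{5} = \frac{44}{5} \approx 8.8$)
$X{\left(H \right)} = \frac{H}{3 + H}$ ($X{\left(H \right)} = \left(H - H\right) + \frac{H}{3 + H} = 0 + \frac{H}{3 + H} = \frac{H}{3 + H}$)
$19849 - X{\left(N \right)} = 19849 - \frac{44}{5 \left(3 + \frac{44}{5}\right)} = 19849 - \frac{44}{5 \cdot \frac{59}{5}} = 19849 - \frac{44}{5} \cdot \frac{5}{59} = 19849 - \frac{44}{59} = \frac{1171047}{59}$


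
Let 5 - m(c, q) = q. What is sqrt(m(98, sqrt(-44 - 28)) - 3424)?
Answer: sqrt(-3419 - 6*I*sqrt(2)) ≈ 0.07256 - 58.472*I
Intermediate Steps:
m(c, q) = 5 - q
sqrt(m(98, sqrt(-44 - 28)) - 3424) = sqrt((5 - sqrt(-44 - 28)) - 3424) = sqrt((5 - sqrt(-72)) - 3424) = sqrt((5 - 6*I*sqrt(2)) - 3424) = sqrt(-3419 - 6*I*sqrt(2))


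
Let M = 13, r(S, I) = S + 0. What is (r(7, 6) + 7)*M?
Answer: 182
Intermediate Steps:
r(S, I) = S
(r(7, 6) + 7)*M = (7 + 7)*13 = 14*13 = 182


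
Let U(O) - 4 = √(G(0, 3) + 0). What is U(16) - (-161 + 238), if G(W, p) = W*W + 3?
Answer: -73 + √3 ≈ -71.268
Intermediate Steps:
G(W, p) = 3 + W² (G(W, p) = W² + 3 = 3 + W²)
U(O) = 4 + √3 (U(O) = 4 + √((3 + 0²) + 0) = 4 + √((3 + 0) + 0) = 4 + √(3 + 0) = 4 + √3)
U(16) - (-161 + 238) = (4 + √3) - (-161 + 238) = (4 + √3) - 1*77 = (4 + √3) - 77 = -73 + √3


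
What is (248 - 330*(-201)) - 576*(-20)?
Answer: 78098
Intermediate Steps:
(248 - 330*(-201)) - 576*(-20) = (248 + 66330) + 11520 = 66578 + 11520 = 78098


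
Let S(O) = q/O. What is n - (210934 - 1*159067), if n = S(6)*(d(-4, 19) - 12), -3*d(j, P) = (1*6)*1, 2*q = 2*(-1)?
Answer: -155594/3 ≈ -51865.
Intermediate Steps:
q = -1 (q = (2*(-1))/2 = (1/2)*(-2) = -1)
d(j, P) = -2 (d(j, P) = -1*6/3 = -2)
S(O) = -1/O
n = 7/3 (n = (-1/6)*(-2 - 12) = -1*1/6*(-14) = -1/6*(-14) = 7/3 ≈ 2.3333)
n - (210934 - 1*159067) = 7/3 - (210934 - 1*159067) = 7/3 - (210934 - 159067) = 7/3 - 1*51867 = 7/3 - 51867 = -155594/3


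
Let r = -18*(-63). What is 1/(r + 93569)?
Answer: 1/94703 ≈ 1.0559e-5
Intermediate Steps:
r = 1134
1/(r + 93569) = 1/(1134 + 93569) = 1/94703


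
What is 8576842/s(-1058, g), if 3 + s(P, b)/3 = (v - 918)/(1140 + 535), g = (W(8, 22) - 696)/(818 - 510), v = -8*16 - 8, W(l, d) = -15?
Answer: -14366210350/18237 ≈ -7.8775e+5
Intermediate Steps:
v = -136 (v = -128 - 8 = -136)
g = -711/308 (g = (-15 - 696)/(818 - 510) = -711/308 ≈ -2.3084)
s(P, b) = -18237/1675 (s(P, b) = -9 + 3*((-136 - 918)/(1140 + 535)) = -9 + 3*(-1054/1675) = -9 - 3162/1675 = -18237/1675)
8576842/s(-1058, g) = 8576842/(-18237/1675) = 8576842*(-1675/18237) = -14366210350/18237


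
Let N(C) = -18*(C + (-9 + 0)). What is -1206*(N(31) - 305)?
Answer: 845406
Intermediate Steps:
N(C) = 162 - 18*C (N(C) = -18*(C - 9) = -18*(-9 + C) = 162 - 18*C)
-1206*(N(31) - 305) = -1206*((162 - 18*31) - 305) = -1206*((162 - 558) - 305) = -1206*(-396 - 305) = -1206*(-701) = 845406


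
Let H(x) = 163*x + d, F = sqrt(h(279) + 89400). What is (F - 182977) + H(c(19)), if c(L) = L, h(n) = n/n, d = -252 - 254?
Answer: -180087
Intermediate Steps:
d = -506
h(n) = 1
F = 299 (F = sqrt(1 + 89400) = sqrt(89401) = 299)
H(x) = -506 + 163*x (H(x) = 163*x - 506 = -506 + 163*x)
(F - 182977) + H(c(19)) = (299 - 182977) + (-506 + 163*19) = -182678 + (-506 + 3097) = -182678 + 2591 = -180087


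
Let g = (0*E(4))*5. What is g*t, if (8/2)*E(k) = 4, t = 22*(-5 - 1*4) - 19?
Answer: 0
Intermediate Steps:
t = -217 (t = 22*(-5 - 4) - 19 = 22*(-9) - 19 = -198 - 19 = -217)
E(k) = 1 (E(k) = (1/4)*4 = 1)
g = 0 (g = (0*1)*5 = 0*5 = 0)
g*t = 0*(-217) = 0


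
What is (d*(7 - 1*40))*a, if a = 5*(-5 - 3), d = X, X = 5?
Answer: 6600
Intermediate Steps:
d = 5
a = -40 (a = 5*(-8) = -40)
(d*(7 - 1*40))*a = (5*(7 - 1*40))*(-40) = (5*(7 - 40))*(-40) = (5*(-33))*(-40) = -165*(-40) = 6600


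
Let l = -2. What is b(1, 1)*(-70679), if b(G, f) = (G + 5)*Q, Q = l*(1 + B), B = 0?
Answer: 848148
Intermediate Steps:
Q = -2 (Q = -2*(1 + 0) = -2*1 = -2)
b(G, f) = -10 - 2*G (b(G, f) = (G + 5)*(-2) = (5 + G)*(-2) = -10 - 2*G)
b(1, 1)*(-70679) = (-10 - 2*1)*(-70679) = (-10 - 2)*(-70679) = -12*(-70679) = 848148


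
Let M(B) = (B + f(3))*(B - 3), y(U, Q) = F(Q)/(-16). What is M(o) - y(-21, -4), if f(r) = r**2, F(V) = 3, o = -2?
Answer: -557/16 ≈ -34.813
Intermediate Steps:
y(U, Q) = -3/16 (y(U, Q) = 3/(-16) = 3*(-1/16) = -3/16)
M(B) = (-3 + B)*(9 + B) (M(B) = (B + 3**2)*(B - 3) = (B + 9)*(-3 + B) = (9 + B)*(-3 + B) = (-3 + B)*(9 + B))
M(o) - y(-21, -4) = (-27 + (-2)**2 + 6*(-2)) - 1*(-3/16) = (-27 + 4 - 12) + 3/16 = -35 + 3/16 = -557/16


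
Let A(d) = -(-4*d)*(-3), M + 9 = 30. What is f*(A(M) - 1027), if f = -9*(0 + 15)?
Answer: 172665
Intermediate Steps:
f = -135 (f = -9*15 = -135)
M = 21 (M = -9 + 30 = 21)
A(d) = -12*d
f*(A(M) - 1027) = -135*(-12*21 - 1027) = -135*(-252 - 1027) = -135*(-1279) = 172665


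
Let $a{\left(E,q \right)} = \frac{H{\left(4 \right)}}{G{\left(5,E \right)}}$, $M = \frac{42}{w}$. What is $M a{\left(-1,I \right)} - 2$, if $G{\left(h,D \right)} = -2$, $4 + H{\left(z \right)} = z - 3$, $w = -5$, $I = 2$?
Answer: $- \frac{73}{5} \approx -14.6$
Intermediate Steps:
$H{\left(z \right)} = -7 + z$ ($H{\left(z \right)} = -4 + \left(z - 3\right) = -4 + \left(-3 + z\right) = -7 + z$)
$M = - \frac{42}{5}$ ($M = \frac{42}{-5} = 42 \left(- \frac{1}{5}\right) = - \frac{42}{5} \approx -8.4$)
$a{\left(E,q \right)} = \frac{3}{2}$ ($a{\left(E,q \right)} = \frac{-7 + 4}{-2} = \left(-3\right) \left(- \frac{1}{2}\right) = \frac{3}{2}$)
$M a{\left(-1,I \right)} - 2 = \left(- \frac{42}{5}\right) \frac{3}{2} - 2 = - \frac{63}{5} - 2 = - \frac{73}{5}$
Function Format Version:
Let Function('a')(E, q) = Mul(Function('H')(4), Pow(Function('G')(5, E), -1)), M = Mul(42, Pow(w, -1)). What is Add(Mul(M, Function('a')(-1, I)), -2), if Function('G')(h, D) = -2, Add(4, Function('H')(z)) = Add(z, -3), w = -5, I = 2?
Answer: Rational(-73, 5) ≈ -14.600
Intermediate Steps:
Function('H')(z) = Add(-7, z) (Function('H')(z) = Add(-4, Add(z, -3)) = Add(-4, Add(-3, z)) = Add(-7, z))
M = Rational(-42, 5) (M = Mul(42, Pow(-5, -1)) = Mul(42, Rational(-1, 5)) = Rational(-42, 5) ≈ -8.4000)
Function('a')(E, q) = Rational(3, 2) (Function('a')(E, q) = Mul(Add(-7, 4), Pow(-2, -1)) = Mul(-3, Rational(-1, 2)) = Rational(3, 2))
Add(Mul(M, Function('a')(-1, I)), -2) = Add(Mul(Rational(-42, 5), Rational(3, 2)), -2) = Add(Rational(-63, 5), -2) = Rational(-73, 5)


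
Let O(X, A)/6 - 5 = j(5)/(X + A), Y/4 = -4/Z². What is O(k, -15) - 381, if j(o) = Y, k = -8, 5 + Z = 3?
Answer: -8049/23 ≈ -349.96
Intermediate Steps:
Z = -2 (Z = -5 + 3 = -2)
Y = -4 (Y = 4*(-4/((-2)²)) = 4*(-4/4) = 4*(-4*¼) = 4*(-1) = -4)
j(o) = -4
O(X, A) = 30 - 24/(A + X) (O(X, A) = 30 + 6*(-4/(X + A)) = 30 + 6*(-4/(A + X)) = 30 - 24/(A + X))
O(k, -15) - 381 = 6*(-4 + 5*(-15) + 5*(-8))/(-15 - 8) - 381 = 6*(-4 - 75 - 40)/(-23) - 381 = 6*(-1/23)*(-119) - 381 = 714/23 - 381 = -8049/23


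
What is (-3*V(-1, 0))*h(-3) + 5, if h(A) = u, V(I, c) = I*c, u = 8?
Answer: 5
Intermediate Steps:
h(A) = 8
(-3*V(-1, 0))*h(-3) + 5 = -(-3)*0*8 + 5 = -3*0*8 + 5 = 0*8 + 5 = 0 + 5 = 5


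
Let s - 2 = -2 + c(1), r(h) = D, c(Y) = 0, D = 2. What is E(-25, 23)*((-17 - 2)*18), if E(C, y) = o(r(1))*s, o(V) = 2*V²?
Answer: 0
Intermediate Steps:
r(h) = 2
s = 0 (s = 2 + (-2 + 0) = 2 - 2 = 0)
E(C, y) = 0 (E(C, y) = (2*2²)*0 = (2*4)*0 = 8*0 = 0)
E(-25, 23)*((-17 - 2)*18) = 0*((-17 - 2)*18) = 0*(-19*18) = 0*(-342) = 0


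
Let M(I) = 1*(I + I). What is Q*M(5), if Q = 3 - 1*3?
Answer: 0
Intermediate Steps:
M(I) = 2*I (M(I) = 1*(2*I) = 2*I)
Q = 0 (Q = 3 - 3 = 0)
Q*M(5) = 0*(2*5) = 0*10 = 0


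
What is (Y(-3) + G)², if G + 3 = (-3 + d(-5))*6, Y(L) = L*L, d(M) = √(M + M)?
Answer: 36*(-2 + I*√10)² ≈ -216.0 - 455.37*I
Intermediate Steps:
d(M) = √2*√M (d(M) = √(2*M) = √2*√M)
Y(L) = L²
G = -21 + 6*I*√10 (G = -3 + (-3 + √2*√(-5))*6 = -3 + (-3 + √2*(I*√5))*6 = -3 + (-3 + I*√10)*6 = -3 + (-18 + 6*I*√10) = -21 + 6*I*√10 ≈ -21.0 + 18.974*I)
(Y(-3) + G)² = ((-3)² + (-21 + 6*I*√10))² = (9 + (-21 + 6*I*√10))² = (-12 + 6*I*√10)²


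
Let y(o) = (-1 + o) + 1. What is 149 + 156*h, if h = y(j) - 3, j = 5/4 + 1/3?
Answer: -72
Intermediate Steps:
j = 19/12 (j = 5*(¼) + 1*(⅓) = 5/4 + ⅓ = 19/12 ≈ 1.5833)
y(o) = o
h = -17/12 (h = 19/12 - 3 = -17/12 ≈ -1.4167)
149 + 156*h = 149 + 156*(-17/12) = 149 - 221 = -72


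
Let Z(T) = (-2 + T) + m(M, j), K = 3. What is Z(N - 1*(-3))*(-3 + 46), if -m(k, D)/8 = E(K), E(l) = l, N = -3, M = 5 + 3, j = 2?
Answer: -1118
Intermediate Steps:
M = 8
m(k, D) = -24 (m(k, D) = -8*3 = -24)
Z(T) = -26 + T (Z(T) = (-2 + T) - 24 = -26 + T)
Z(N - 1*(-3))*(-3 + 46) = (-26 + (-3 - 1*(-3)))*(-3 + 46) = (-26 + (-3 + 3))*43 = (-26 + 0)*43 = -26*43 = -1118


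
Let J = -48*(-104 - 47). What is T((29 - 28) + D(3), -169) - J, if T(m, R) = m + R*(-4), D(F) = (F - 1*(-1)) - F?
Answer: -6570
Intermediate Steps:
D(F) = 1 (D(F) = (F + 1) - F = (1 + F) - F = 1)
T(m, R) = m - 4*R
J = 7248 (J = -48*(-151) = 7248)
T((29 - 28) + D(3), -169) - J = (((29 - 28) + 1) - 4*(-169)) - 1*7248 = ((1 + 1) + 676) - 7248 = (2 + 676) - 7248 = 678 - 7248 = -6570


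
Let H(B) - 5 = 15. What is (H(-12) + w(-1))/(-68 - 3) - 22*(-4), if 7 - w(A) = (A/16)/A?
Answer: 99537/1136 ≈ 87.621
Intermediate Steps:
H(B) = 20 (H(B) = 5 + 15 = 20)
w(A) = 111/16 (w(A) = 7 - A/16/A = 7 - 1*1/16 = 7 - 1/16 = 111/16)
(H(-12) + w(-1))/(-68 - 3) - 22*(-4) = (20 + 111/16)/(-68 - 3) - 22*(-4) = (431/16)/(-71) - 1*(-88) = (431/16)*(-1/71) + 88 = -431/1136 + 88 = 99537/1136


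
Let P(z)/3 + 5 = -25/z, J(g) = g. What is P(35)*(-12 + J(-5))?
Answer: 2040/7 ≈ 291.43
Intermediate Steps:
P(z) = -15 - 75/z (P(z) = -15 + 3*(-25/z) = -15 - 75/z)
P(35)*(-12 + J(-5)) = (-15 - 75/35)*(-12 - 5) = (-15 - 75*1/35)*(-17) = (-15 - 15/7)*(-17) = -120/7*(-17) = 2040/7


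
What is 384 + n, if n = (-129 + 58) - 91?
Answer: 222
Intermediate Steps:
n = -162 (n = -71 - 91 = -162)
384 + n = 384 - 162 = 222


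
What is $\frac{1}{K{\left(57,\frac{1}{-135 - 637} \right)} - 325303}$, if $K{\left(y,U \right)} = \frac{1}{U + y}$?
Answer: $- \frac{44003}{14314307137} \approx -3.0741 \cdot 10^{-6}$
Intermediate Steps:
$\frac{1}{K{\left(57,\frac{1}{-135 - 637} \right)} - 325303} = \frac{1}{\frac{1}{\frac{1}{-135 - 637} + 57} - 325303} = \frac{1}{\frac{1}{\frac{1}{-772} + 57} - 325303} = \frac{1}{\frac{1}{- \frac{1}{772} + 57} - 325303} = \frac{1}{\frac{1}{\frac{44003}{772}} - 325303} = \frac{1}{\frac{772}{44003} - 325303} = \frac{1}{- \frac{14314307137}{44003}} = - \frac{44003}{14314307137}$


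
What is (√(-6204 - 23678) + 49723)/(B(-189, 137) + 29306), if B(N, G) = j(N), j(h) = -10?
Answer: 49723/29296 + I*√29882/29296 ≈ 1.6973 + 0.0059006*I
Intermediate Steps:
B(N, G) = -10
(√(-6204 - 23678) + 49723)/(B(-189, 137) + 29306) = (√(-6204 - 23678) + 49723)/(-10 + 29306) = (√(-29882) + 49723)/29296 = (I*√29882 + 49723)*(1/29296) = (49723 + I*√29882)*(1/29296) = 49723/29296 + I*√29882/29296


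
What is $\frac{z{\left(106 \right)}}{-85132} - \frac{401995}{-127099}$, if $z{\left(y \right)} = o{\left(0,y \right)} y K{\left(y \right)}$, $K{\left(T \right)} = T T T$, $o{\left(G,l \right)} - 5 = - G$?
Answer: $- \frac{20048889232795}{2705048017} \approx -7411.7$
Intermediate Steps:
$o{\left(G,l \right)} = 5 - G$
$K{\left(T \right)} = T^{3}$ ($K{\left(T \right)} = T^{2} T = T^{3}$)
$z{\left(y \right)} = 5 y^{4}$ ($z{\left(y \right)} = \left(5 - 0\right) y y^{3} = \left(5 + 0\right) y y^{3} = 5 y y^{3} = 5 y^{4}$)
$\frac{z{\left(106 \right)}}{-85132} - \frac{401995}{-127099} = \frac{5 \cdot 106^{4}}{-85132} - \frac{401995}{-127099} = 5 \cdot 126247696 \left(- \frac{1}{85132}\right) - - \frac{401995}{127099} = 631238480 \left(- \frac{1}{85132}\right) + \frac{401995}{127099} = - \frac{157809620}{21283} + \frac{401995}{127099} = - \frac{20048889232795}{2705048017}$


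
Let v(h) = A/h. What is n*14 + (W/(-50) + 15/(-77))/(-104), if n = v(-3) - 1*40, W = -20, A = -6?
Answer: -21301359/40040 ≈ -532.00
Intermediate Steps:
v(h) = -6/h
n = -38 (n = -6/(-3) - 1*40 = -6*(-⅓) - 40 = 2 - 40 = -38)
n*14 + (W/(-50) + 15/(-77))/(-104) = -38*14 + (-20/(-50) + 15/(-77))/(-104) = -532 + (-20*(-1/50) + 15*(-1/77))*(-1/104) = -532 + (⅖ - 15/77)*(-1/104) = -532 + (79/385)*(-1/104) = -532 - 79/40040 = -21301359/40040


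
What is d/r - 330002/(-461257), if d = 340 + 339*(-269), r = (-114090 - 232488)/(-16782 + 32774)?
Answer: 7130528526250/1700654559 ≈ 4192.8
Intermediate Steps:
r = -173289/7996 (r = -346578/15992 = -346578*1/15992 = -173289/7996 ≈ -21.672)
d = -90851 (d = 340 - 91191 = -90851)
d/r - 330002/(-461257) = -90851/(-173289/7996) - 330002/(-461257) = -90851*(-7996/173289) - 330002*(-1/461257) = 15456268/3687 + 330002/461257 = 7130528526250/1700654559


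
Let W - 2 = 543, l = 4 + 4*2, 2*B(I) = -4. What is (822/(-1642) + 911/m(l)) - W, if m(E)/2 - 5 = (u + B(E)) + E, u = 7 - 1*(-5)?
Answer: -23436293/44334 ≈ -528.63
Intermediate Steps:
B(I) = -2 (B(I) = (½)*(-4) = -2)
u = 12 (u = 7 + 5 = 12)
l = 12 (l = 4 + 8 = 12)
m(E) = 30 + 2*E (m(E) = 10 + 2*((12 - 2) + E) = 10 + 2*(10 + E) = 10 + (20 + 2*E) = 30 + 2*E)
W = 545 (W = 2 + 543 = 545)
(822/(-1642) + 911/m(l)) - W = (822/(-1642) + 911/(30 + 2*12)) - 1*545 = (822*(-1/1642) + 911/(30 + 24)) - 545 = (-411/821 + 911/54) - 545 = 725737/44334 - 545 = -23436293/44334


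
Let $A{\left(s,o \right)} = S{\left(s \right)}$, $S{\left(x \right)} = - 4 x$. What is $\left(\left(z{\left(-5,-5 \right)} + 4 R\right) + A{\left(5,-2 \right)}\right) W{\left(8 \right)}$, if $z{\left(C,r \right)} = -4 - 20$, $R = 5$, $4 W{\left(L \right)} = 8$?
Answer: $-48$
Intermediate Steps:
$W{\left(L \right)} = 2$ ($W{\left(L \right)} = \frac{1}{4} \cdot 8 = 2$)
$A{\left(s,o \right)} = - 4 s$
$z{\left(C,r \right)} = -24$ ($z{\left(C,r \right)} = -4 - 20 = -24$)
$\left(\left(z{\left(-5,-5 \right)} + 4 R\right) + A{\left(5,-2 \right)}\right) W{\left(8 \right)} = \left(\left(-24 + 4 \cdot 5\right) - 20\right) 2 = \left(\left(-24 + 20\right) - 20\right) 2 = \left(-4 - 20\right) 2 = \left(-24\right) 2 = -48$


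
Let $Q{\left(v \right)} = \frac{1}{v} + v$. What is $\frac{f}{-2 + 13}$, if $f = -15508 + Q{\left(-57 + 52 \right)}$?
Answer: $- \frac{77566}{55} \approx -1410.3$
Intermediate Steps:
$Q{\left(v \right)} = v + \frac{1}{v}$
$f = - \frac{77566}{5}$ ($f = -15508 + \left(\left(-57 + 52\right) + \frac{1}{-57 + 52}\right) = -15508 - \left(5 - \frac{1}{-5}\right) = -15508 - \frac{26}{5} = - \frac{77566}{5} \approx -15513.0$)
$\frac{f}{-2 + 13} = \frac{1}{-2 + 13} \left(- \frac{77566}{5}\right) = \frac{1}{11} \left(- \frac{77566}{5}\right) = - \frac{77566}{55}$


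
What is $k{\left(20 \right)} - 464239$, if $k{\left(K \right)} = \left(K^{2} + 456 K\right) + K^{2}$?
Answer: $-454319$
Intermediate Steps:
$k{\left(K \right)} = 2 K^{2} + 456 K$
$k{\left(20 \right)} - 464239 = 2 \cdot 20 \left(228 + 20\right) - 464239 = 2 \cdot 20 \cdot 248 - 464239 = 9920 - 464239 = -454319$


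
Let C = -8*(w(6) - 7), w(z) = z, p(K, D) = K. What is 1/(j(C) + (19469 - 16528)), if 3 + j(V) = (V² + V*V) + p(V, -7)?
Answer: 1/3074 ≈ 0.00032531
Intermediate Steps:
C = 8 (C = -8*(6 - 7) = -8*(-1) = 8)
j(V) = -3 + V + 2*V² (j(V) = -3 + ((V² + V*V) + V) = -3 + ((V² + V²) + V) = -3 + (2*V² + V) = -3 + (V + 2*V²) = -3 + V + 2*V²)
1/(j(C) + (19469 - 16528)) = 1/((-3 + 8 + 2*8²) + (19469 - 16528)) = 1/((-3 + 8 + 2*64) + 2941) = 1/((-3 + 8 + 128) + 2941) = 1/(133 + 2941) = 1/3074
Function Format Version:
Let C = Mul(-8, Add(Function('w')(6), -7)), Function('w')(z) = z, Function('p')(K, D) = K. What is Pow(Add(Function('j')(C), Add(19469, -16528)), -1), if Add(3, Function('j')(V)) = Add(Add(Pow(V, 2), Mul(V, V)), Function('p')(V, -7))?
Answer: Rational(1, 3074) ≈ 0.00032531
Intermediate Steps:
C = 8 (C = Mul(-8, Add(6, -7)) = Mul(-8, -1) = 8)
Function('j')(V) = Add(-3, V, Mul(2, Pow(V, 2))) (Function('j')(V) = Add(-3, Add(Add(Pow(V, 2), Mul(V, V)), V)) = Add(-3, Add(Add(Pow(V, 2), Pow(V, 2)), V)) = Add(-3, Add(Mul(2, Pow(V, 2)), V)) = Add(-3, Add(V, Mul(2, Pow(V, 2)))) = Add(-3, V, Mul(2, Pow(V, 2))))
Pow(Add(Function('j')(C), Add(19469, -16528)), -1) = Pow(Add(Add(-3, 8, Mul(2, Pow(8, 2))), Add(19469, -16528)), -1) = Pow(Add(Add(-3, 8, Mul(2, 64)), 2941), -1) = Pow(Add(Add(-3, 8, 128), 2941), -1) = Pow(Add(133, 2941), -1) = Pow(3074, -1) = Rational(1, 3074)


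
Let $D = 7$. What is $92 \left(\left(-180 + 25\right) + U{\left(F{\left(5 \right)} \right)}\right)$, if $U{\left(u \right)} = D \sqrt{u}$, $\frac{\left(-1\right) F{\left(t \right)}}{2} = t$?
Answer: $-14260 + 644 i \sqrt{10} \approx -14260.0 + 2036.5 i$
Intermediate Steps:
$F{\left(t \right)} = - 2 t$
$U{\left(u \right)} = 7 \sqrt{u}$
$92 \left(\left(-180 + 25\right) + U{\left(F{\left(5 \right)} \right)}\right) = 92 \left(\left(-180 + 25\right) + 7 \sqrt{\left(-2\right) 5}\right) = 92 \left(-155 + 7 \sqrt{-10}\right) = 92 \left(-155 + 7 i \sqrt{10}\right) = -14260 + 644 i \sqrt{10}$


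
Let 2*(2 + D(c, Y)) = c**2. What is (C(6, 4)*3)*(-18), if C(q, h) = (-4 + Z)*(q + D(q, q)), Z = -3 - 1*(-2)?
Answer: 5940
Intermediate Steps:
Z = -1 (Z = -3 + 2 = -1)
D(c, Y) = -2 + c**2/2
C(q, h) = 10 - 5*q - 5*q**2/2 (C(q, h) = (-4 - 1)*(q + (-2 + q**2/2)) = -5*(-2 + q + q**2/2) = 10 - 5*q - 5*q**2/2)
(C(6, 4)*3)*(-18) = ((10 - 5*6 - 5/2*6**2)*3)*(-18) = ((10 - 30 - 5/2*36)*3)*(-18) = ((10 - 30 - 90)*3)*(-18) = -110*3*(-18) = -330*(-18) = 5940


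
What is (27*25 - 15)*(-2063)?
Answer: -1361580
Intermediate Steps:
(27*25 - 15)*(-2063) = (675 - 15)*(-2063) = 660*(-2063) = -1361580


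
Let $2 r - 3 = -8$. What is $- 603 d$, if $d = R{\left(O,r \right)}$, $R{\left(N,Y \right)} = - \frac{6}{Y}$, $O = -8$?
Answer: $- \frac{7236}{5} \approx -1447.2$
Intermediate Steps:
$r = - \frac{5}{2}$ ($r = \frac{3}{2} + \frac{1}{2} \left(-8\right) = \frac{3}{2} - 4 = - \frac{5}{2} \approx -2.5$)
$d = \frac{12}{5}$ ($d = - \frac{6}{- \frac{5}{2}} = \left(-6\right) \left(- \frac{2}{5}\right) = \frac{12}{5} \approx 2.4$)
$- 603 d = \left(-603\right) \frac{12}{5} = - \frac{7236}{5}$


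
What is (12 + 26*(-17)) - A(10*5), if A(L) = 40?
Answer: -470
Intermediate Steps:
(12 + 26*(-17)) - A(10*5) = (12 + 26*(-17)) - 1*40 = (12 - 442) - 40 = -430 - 40 = -470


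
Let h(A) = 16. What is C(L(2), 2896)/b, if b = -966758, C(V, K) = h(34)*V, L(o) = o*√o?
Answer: -16*√2/483379 ≈ -4.6811e-5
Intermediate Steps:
L(o) = o^(3/2)
C(V, K) = 16*V
C(L(2), 2896)/b = (16*2^(3/2))/(-966758) = (16*(2*√2))*(-1/966758) = (32*√2)*(-1/966758) = -16*√2/483379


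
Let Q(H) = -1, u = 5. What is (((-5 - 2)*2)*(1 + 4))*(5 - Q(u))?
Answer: -420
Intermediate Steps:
(((-5 - 2)*2)*(1 + 4))*(5 - Q(u)) = (((-5 - 2)*2)*(1 + 4))*(5 - 1*(-1)) = (-7*2*5)*(5 + 1) = -14*5*6 = -70*6 = -420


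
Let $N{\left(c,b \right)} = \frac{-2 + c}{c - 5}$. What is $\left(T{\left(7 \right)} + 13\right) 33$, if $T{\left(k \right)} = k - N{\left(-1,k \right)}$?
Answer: $\frac{1287}{2} \approx 643.5$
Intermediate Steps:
$N{\left(c,b \right)} = \frac{-2 + c}{-5 + c}$
$T{\left(k \right)} = - \frac{1}{2} + k$ ($T{\left(k \right)} = k - \frac{-2 - 1}{-5 - 1} = k - \frac{1}{-6} \left(-3\right) = k - \left(- \frac{1}{6}\right) \left(-3\right) = k - \frac{1}{2} = - \frac{1}{2} + k$)
$\left(T{\left(7 \right)} + 13\right) 33 = \left(\left(- \frac{1}{2} + 7\right) + 13\right) 33 = \left(\frac{13}{2} + 13\right) 33 = \frac{39}{2} \cdot 33 = \frac{1287}{2}$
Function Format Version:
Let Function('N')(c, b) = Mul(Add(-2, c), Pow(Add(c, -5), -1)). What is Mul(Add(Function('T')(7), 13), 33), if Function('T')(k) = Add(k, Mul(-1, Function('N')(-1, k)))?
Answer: Rational(1287, 2) ≈ 643.50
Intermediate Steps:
Function('N')(c, b) = Mul(Pow(Add(-5, c), -1), Add(-2, c)) (Function('N')(c, b) = Mul(Add(-2, c), Pow(Add(-5, c), -1)) = Mul(Pow(Add(-5, c), -1), Add(-2, c)))
Function('T')(k) = Add(Rational(-1, 2), k) (Function('T')(k) = Add(k, Mul(-1, Mul(Pow(Add(-5, -1), -1), Add(-2, -1)))) = Add(k, Mul(-1, Mul(Pow(-6, -1), -3))) = Add(k, Mul(-1, Mul(Rational(-1, 6), -3))) = Add(k, Mul(-1, Rational(1, 2))) = Add(k, Rational(-1, 2)) = Add(Rational(-1, 2), k))
Mul(Add(Function('T')(7), 13), 33) = Mul(Add(Add(Rational(-1, 2), 7), 13), 33) = Mul(Add(Rational(13, 2), 13), 33) = Mul(Rational(39, 2), 33) = Rational(1287, 2)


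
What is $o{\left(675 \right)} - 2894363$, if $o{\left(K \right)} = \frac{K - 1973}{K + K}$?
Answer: $- \frac{1953695674}{675} \approx -2.8944 \cdot 10^{6}$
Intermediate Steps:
$o{\left(K \right)} = \frac{-1973 + K}{2 K}$
$o{\left(675 \right)} - 2894363 = \frac{-1973 + 675}{2 \cdot 675} - 2894363 = \frac{1}{2} \cdot \frac{1}{675} \left(-1298\right) - 2894363 = - \frac{649}{675} - 2894363 = - \frac{1953695674}{675}$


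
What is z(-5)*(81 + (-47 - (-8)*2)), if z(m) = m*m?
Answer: 1250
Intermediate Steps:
z(m) = m²
z(-5)*(81 + (-47 - (-8)*2)) = (-5)²*(81 + (-47 - (-8)*2)) = 25*(81 + (-47 - 1*(-16))) = 25*(81 + (-47 + 16)) = 25*(81 - 31) = 25*50 = 1250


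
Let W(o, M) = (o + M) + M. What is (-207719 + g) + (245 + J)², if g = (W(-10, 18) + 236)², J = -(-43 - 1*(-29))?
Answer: -71994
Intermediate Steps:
J = 14 (J = -(-43 + 29) = -1*(-14) = 14)
W(o, M) = o + 2*M (W(o, M) = (M + o) + M = o + 2*M)
g = 68644 (g = ((-10 + 2*18) + 236)² = ((-10 + 36) + 236)² = (26 + 236)² = 262² = 68644)
(-207719 + g) + (245 + J)² = (-207719 + 68644) + (245 + 14)² = -139075 + 259² = -139075 + 67081 = -71994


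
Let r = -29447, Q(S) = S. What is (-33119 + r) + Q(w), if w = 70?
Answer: -62496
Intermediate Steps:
(-33119 + r) + Q(w) = (-33119 - 29447) + 70 = -62566 + 70 = -62496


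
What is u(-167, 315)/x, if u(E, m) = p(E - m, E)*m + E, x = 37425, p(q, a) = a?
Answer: -52772/37425 ≈ -1.4101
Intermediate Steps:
u(E, m) = E + E*m (u(E, m) = E*m + E = E + E*m)
u(-167, 315)/x = -167*(1 + 315)/37425 = -167*316*(1/37425) = -52772*1/37425 = -52772/37425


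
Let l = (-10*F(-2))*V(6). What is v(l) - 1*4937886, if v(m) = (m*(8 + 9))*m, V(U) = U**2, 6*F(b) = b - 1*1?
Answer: -4387086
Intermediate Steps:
F(b) = -1/6 + b/6 (F(b) = (b - 1*1)/6 = (b - 1)/6 = (-1 + b)/6 = -1/6 + b/6)
l = 180 (l = -10*(-1/6 + (1/6)*(-2))*6**2 = -10*(-1/6 - 1/3)*36 = -10*(-1/2)*36 = 5*36 = 180)
v(m) = 17*m**2 (v(m) = (m*17)*m = (17*m)*m = 17*m**2)
v(l) - 1*4937886 = 17*180**2 - 1*4937886 = 17*32400 - 4937886 = 550800 - 4937886 = -4387086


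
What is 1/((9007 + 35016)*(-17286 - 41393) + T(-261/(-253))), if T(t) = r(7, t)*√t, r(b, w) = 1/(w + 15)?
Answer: -4721888438216768/12197703174217676896538519 - 1352*√7337/12197703174217676896538519 ≈ -3.8711e-10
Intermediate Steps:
r(b, w) = 1/(15 + w)
T(t) = √t/(15 + t)
1/((9007 + 35016)*(-17286 - 41393) + T(-261/(-253))) = 1/((9007 + 35016)*(-17286 - 41393) + √(-261/(-253))/(15 - 261/(-253))) = 1/(44023*(-58679) + √(-261*(-1/253))/(15 - 261*(-1/253))) = 1/(-2583225617 + √(261/253)/(15 + 261/253)) = 1/(-2583225617 + (3*√7337/253)/(4056/253)) = 1/(-2583225617 + (3*√7337/253)*(253/4056)) = 1/(-2583225617 + √7337/1352)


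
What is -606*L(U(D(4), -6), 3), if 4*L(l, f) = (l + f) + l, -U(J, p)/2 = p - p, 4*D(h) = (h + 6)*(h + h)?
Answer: -909/2 ≈ -454.50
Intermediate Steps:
D(h) = h*(6 + h)/2 (D(h) = ((h + 6)*(h + h))/4 = ((6 + h)*(2*h))/4 = (2*h*(6 + h))/4 = h*(6 + h)/2)
U(J, p) = 0 (U(J, p) = -2*(p - p) = -2*0 = 0)
L(l, f) = l/2 + f/4 (L(l, f) = ((l + f) + l)/4 = ((f + l) + l)/4 = (f + 2*l)/4 = l/2 + f/4)
-606*L(U(D(4), -6), 3) = -606*((1/2)*0 + (1/4)*3) = -606*(0 + 3/4) = -606*3/4 = -909/2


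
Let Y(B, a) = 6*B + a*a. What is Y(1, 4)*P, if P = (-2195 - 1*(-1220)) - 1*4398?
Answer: -118206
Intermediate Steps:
Y(B, a) = a² + 6*B (Y(B, a) = 6*B + a² = a² + 6*B)
P = -5373 (P = (-2195 + 1220) - 4398 = -975 - 4398 = -5373)
Y(1, 4)*P = (4² + 6*1)*(-5373) = (16 + 6)*(-5373) = 22*(-5373) = -118206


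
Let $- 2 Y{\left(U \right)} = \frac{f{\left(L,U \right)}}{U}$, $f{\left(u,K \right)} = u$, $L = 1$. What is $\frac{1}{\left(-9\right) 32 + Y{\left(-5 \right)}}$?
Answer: $- \frac{10}{2879} \approx -0.0034734$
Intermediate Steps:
$Y{\left(U \right)} = - \frac{1}{2 U}$ ($Y{\left(U \right)} = - \frac{1 \frac{1}{U}}{2} = - \frac{1}{2 U}$)
$\frac{1}{\left(-9\right) 32 + Y{\left(-5 \right)}} = \frac{1}{\left(-9\right) 32 - \frac{1}{2 \left(-5\right)}} = \frac{1}{-288 - - \frac{1}{10}} = \frac{1}{-288 + \frac{1}{10}} = \frac{1}{- \frac{2879}{10}} = - \frac{10}{2879}$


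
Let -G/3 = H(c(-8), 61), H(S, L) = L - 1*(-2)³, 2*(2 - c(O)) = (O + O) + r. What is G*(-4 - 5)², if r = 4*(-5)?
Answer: -16767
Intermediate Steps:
r = -20
c(O) = 12 - O (c(O) = 2 - ((O + O) - 20)/2 = 2 - (2*O - 20)/2 = 2 - (-20 + 2*O)/2 = 2 + (10 - O) = 12 - O)
H(S, L) = 8 + L (H(S, L) = L - 1*(-8) = L + 8 = 8 + L)
G = -207 (G = -3*(8 + 61) = -3*69 = -207)
G*(-4 - 5)² = -207*(-4 - 5)² = -207*(-9)² = -207*81 = -16767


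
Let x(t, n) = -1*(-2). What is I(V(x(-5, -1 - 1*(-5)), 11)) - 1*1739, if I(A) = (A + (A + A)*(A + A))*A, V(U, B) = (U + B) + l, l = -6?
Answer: -318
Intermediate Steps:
x(t, n) = 2
V(U, B) = -6 + B + U (V(U, B) = (U + B) - 6 = (B + U) - 6 = -6 + B + U)
I(A) = A*(A + 4*A**2) (I(A) = (A + (2*A)*(2*A))*A = (A + 4*A**2)*A = A*(A + 4*A**2))
I(V(x(-5, -1 - 1*(-5)), 11)) - 1*1739 = (-6 + 11 + 2)**2*(1 + 4*(-6 + 11 + 2)) - 1*1739 = 7**2*(1 + 4*7) - 1739 = 49*(1 + 28) - 1739 = 49*29 - 1739 = 1421 - 1739 = -318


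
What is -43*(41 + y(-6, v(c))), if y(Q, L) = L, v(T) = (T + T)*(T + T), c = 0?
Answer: -1763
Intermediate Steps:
v(T) = 4*T² (v(T) = (2*T)*(2*T) = 4*T²)
-43*(41 + y(-6, v(c))) = -43*(41 + 4*0²) = -43*(41 + 4*0) = -43*(41 + 0) = -43*41 = -1763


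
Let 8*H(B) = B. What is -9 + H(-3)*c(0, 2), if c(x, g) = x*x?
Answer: -9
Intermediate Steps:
H(B) = B/8
c(x, g) = x**2
-9 + H(-3)*c(0, 2) = -9 + ((1/8)*(-3))*0**2 = -9 - 3/8*0 = -9 + 0 = -9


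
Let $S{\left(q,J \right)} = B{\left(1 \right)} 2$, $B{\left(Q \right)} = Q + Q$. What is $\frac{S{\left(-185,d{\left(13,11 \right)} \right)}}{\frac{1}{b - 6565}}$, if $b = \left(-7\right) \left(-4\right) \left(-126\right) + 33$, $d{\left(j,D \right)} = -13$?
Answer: $-40240$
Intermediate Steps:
$B{\left(Q \right)} = 2 Q$
$S{\left(q,J \right)} = 4$ ($S{\left(q,J \right)} = 2 \cdot 1 \cdot 2 = 2 \cdot 2 = 4$)
$b = -3495$ ($b = 28 \left(-126\right) + 33 = -3528 + 33 = -3495$)
$\frac{S{\left(-185,d{\left(13,11 \right)} \right)}}{\frac{1}{b - 6565}} = \frac{4}{\frac{1}{-3495 - 6565}} = \frac{4}{\frac{1}{-10060}} = \frac{4}{- \frac{1}{10060}} = 4 \left(-10060\right) = -40240$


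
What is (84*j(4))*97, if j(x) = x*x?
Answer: 130368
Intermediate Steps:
j(x) = x**2
(84*j(4))*97 = (84*4**2)*97 = (84*16)*97 = 1344*97 = 130368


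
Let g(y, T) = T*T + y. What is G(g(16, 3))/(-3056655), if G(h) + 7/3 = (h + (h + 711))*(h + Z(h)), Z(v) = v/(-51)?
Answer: -951131/155889405 ≈ -0.0061013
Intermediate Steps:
Z(v) = -v/51 (Z(v) = v*(-1/51) = -v/51)
g(y, T) = y + T**2 (g(y, T) = T**2 + y = y + T**2)
G(h) = -7/3 + 50*h*(711 + 2*h)/51 (G(h) = -7/3 + (h + (h + 711))*(h - h/51) = -7/3 + (h + (711 + h))*(50*h/51) = -7/3 + (711 + 2*h)*(50*h/51) = -7/3 + 50*h*(711 + 2*h)/51)
G(g(16, 3))/(-3056655) = (-7/3 + 100*(16 + 3**2)**2/51 + 11850*(16 + 3**2)/17)/(-3056655) = (-7/3 + 100*(16 + 9)**2/51 + 11850*(16 + 9)/17)*(-1/3056655) = (-7/3 + (100/51)*25**2 + (11850/17)*25)*(-1/3056655) = (-7/3 + (100/51)*625 + 296250/17)*(-1/3056655) = (-7/3 + 62500/51 + 296250/17)*(-1/3056655) = (951131/51)*(-1/3056655) = -951131/155889405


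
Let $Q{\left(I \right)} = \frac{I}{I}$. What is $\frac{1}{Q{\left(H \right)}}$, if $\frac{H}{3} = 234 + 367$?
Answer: $1$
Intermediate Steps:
$H = 1803$ ($H = 3 \left(234 + 367\right) = 3 \cdot 601 = 1803$)
$Q{\left(I \right)} = 1$
$\frac{1}{Q{\left(H \right)}} = 1^{-1} = 1$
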